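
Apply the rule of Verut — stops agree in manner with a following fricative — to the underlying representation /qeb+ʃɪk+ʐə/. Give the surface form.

[qeβʃɪxʐə]

The rule targets /b/ (voiced bilabial stop), which sits before the trigger /ʃ/ (fricative).
The voiced bilabial fricative is [β], so /b/ → [β].
The same rule applies at the second boundary: /k/ → [x] next to /ʐ/.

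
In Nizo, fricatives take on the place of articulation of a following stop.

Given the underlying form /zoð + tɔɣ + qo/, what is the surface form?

[zoztɔʁqo]

/ð/ is a voiced dental fricative. The following trigger /t/ is alveolar, so /ð/ must become alveolar as well.
Changing only its place to alveolar gives [z] — the voiced alveolar fricative.
The same rule applies at the second boundary: /ɣ/ → [ʁ] next to /q/.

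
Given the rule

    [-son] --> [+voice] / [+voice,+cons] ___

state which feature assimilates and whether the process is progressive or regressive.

progressive voicing assimilation

The target ([-son], obstruents) acquires [+voice] next to a voiced consonant ([+voice,+cons]) — it takes on the voicing of its neighbour, so the feature that spreads is voicing.
Since the environment is written before the underscore, the trigger precedes the target; the direction is progressive.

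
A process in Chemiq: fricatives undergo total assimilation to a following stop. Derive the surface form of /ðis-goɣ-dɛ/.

[ðiggoddɛ]

/s/ is the segment targeted by the rule; it sits immediately before /g/, so it assimilates completely and surfaces as [g].
The same rule applies at the second boundary: /ɣ/ → [d] next to /d/.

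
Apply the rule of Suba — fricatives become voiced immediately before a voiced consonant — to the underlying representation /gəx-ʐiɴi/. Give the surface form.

[gəɣʐiɴi]

The rule targets /x/ (voiceless velar fricative), which sits before the trigger /ʐ/ (voiced).
Changing only its voicing to voiced gives [ɣ] — the voiced velar fricative.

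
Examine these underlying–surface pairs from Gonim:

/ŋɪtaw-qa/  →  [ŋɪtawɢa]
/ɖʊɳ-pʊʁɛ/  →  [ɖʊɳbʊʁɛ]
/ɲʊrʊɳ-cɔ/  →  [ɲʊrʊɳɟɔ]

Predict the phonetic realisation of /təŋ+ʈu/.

[təŋɖu]

The data show progressive voicing assimilation: /q/ → [ɢ] after /w/; /p/ → [b] after /ɳ/; /c/ → [ɟ] after /ɳ/. In each pair only voicing changes, matching the preceding consonant, while place and manner stay constant.
/ʈ/ is a voiceless retroflex stop. The preceding trigger /ŋ/ is voiced, so /ʈ/ must become voiced as well.
The voiced retroflex stop is [ɖ], so /ʈ/ → [ɖ].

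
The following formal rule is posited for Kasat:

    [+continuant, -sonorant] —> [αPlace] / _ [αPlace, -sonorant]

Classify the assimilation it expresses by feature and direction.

regressive place assimilation

The rule copies the place features (abbreviated [Place]) from the environment onto the target, so the assimilating feature is place.
The conditioning segment sits to the right of the focus bar, meaning the trigger follows the segment that changes — regressive assimilation.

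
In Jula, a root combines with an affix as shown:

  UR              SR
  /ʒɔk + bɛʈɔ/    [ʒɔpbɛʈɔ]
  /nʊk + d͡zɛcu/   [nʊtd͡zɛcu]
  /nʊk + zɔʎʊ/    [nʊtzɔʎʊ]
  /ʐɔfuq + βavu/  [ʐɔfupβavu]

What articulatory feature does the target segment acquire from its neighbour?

place

Underlying /k/ is realised as [p] next to /b/; /b/ itself does not change.
The change velar → bilabial matches the place of the following /b/, identifying this as place assimilation.
Checking the remaining alternations: /k/ → [t] before /d͡z/ (velar → alveolar, matching alveolar); /k/ → [t] before /z/ (velar → alveolar, matching alveolar); /q/ → [p] before /β/ (uvular → bilabial, matching bilabial) — only place changes, and always toward the following segment.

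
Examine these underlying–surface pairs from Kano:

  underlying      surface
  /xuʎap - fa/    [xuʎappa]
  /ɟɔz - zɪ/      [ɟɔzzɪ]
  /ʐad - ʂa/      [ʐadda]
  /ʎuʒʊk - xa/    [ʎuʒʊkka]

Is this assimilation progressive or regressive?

Underlying /f/ is realised as [p] next to /p/; /p/ itself does not change.
The output [p] is identical to the trigger /p/ — every feature (place, manner, voicing) has been copied — so this is total assimilation.
The remaining alternations confirm this: /ʂ/ → [d] after /d/; /x/ → [k] after /k/ — in each case the output is a copy of the preceding consonant.
In [ɟɔzzɪ] the two consonants at the boundary are already identical (/z/ + /z/), so the rule applies vacuously and nothing changes.
Since the segment that changes follows the conditioning segment, the assimilation is progressive.

progressive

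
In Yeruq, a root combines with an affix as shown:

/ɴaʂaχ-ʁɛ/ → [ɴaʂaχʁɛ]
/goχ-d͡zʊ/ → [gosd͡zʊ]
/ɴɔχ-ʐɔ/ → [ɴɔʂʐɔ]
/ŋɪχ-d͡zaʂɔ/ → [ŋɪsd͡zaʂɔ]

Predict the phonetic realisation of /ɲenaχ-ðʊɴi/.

The data show regressive place assimilation: /χ/ → [s] before /d͡z/; /χ/ → [ʂ] before /ʐ/. In each pair only place changes, matching the following consonant, while manner and voice stay constant.
No alternation appears in [ɴaʂaχʁɛ]: there the adjacent consonants already agree in place (/χ/ and /ʁ/ are both uvular), so this form is consistent with the same rule.
The rule targets /χ/ (voiceless uvular fricative), which sits before the trigger /ð/ (dental).
Changing only its place to dental gives [θ] — the voiceless dental fricative.

[ɲenaθðʊɴi]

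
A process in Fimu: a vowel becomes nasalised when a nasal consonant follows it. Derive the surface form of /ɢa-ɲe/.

[ɢãɲe]

The vowel /a/ is adjacent to the following nasal /ɲ/, so it acquires [+nasal] and surfaces as [ã].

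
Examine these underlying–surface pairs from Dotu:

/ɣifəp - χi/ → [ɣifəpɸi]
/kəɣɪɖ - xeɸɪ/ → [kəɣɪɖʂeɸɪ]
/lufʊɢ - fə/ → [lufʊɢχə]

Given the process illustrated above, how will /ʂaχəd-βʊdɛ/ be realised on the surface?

[ʂaχədzʊdɛ]

The data show progressive place assimilation: /χ/ → [ɸ] after /p/; /x/ → [ʂ] after /ɖ/; /f/ → [χ] after /ɢ/. In each pair only place changes, matching the preceding consonant, while manner and voice stay constant.
The rule targets /β/ (voiced bilabial fricative), which sits after the trigger /d/ (alveolar).
Changing only its place to alveolar gives [z] — the voiced alveolar fricative.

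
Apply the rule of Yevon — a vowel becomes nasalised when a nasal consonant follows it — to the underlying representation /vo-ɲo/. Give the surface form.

The vowel /o/ is adjacent to the following nasal /ɲ/, so it acquires [+nasal] and surfaces as [õ].

[võɲo]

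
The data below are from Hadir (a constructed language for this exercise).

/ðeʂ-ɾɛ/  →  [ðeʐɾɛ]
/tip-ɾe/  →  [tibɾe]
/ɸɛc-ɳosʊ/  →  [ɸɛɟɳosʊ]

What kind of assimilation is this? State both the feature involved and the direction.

regressive voicing assimilation

Comparing underlying and surface forms, /ʂ/ → [ʐ] is the alternation; the neighbouring /ɾ/ is constant.
The change voiceless → voiced matches the voicing of the following /ɾ/, identifying this as voicing assimilation.
Place and manner are unchanged, so the assimilation is partial, not total.
Checking the remaining alternations: /p/ → [b] before /ɾ/ (voiceless → voiced, matching voiced); /c/ → [ɟ] before /ɳ/ (voiceless → voiced, matching voiced) — only voicing changes, and always toward the following segment.
Since the segment that changes precedes the conditioning segment, the assimilation is regressive.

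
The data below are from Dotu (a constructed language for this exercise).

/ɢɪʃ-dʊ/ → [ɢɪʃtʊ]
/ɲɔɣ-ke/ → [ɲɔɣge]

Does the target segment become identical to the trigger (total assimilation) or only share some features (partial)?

The segment that alternates is /d/, which surfaces as [t] when adjacent to /ʃ/.
The change voiced → voiceless matches the voicing of the preceding /ʃ/, identifying this as voicing assimilation.
Place and manner are unchanged, so the assimilation is partial, not total.
Checking the remaining alternation: /k/ → [g] after /ɣ/ (voiceless → voiced, matching voiced) — only voicing changes, and always toward the preceding segment.

partial assimilation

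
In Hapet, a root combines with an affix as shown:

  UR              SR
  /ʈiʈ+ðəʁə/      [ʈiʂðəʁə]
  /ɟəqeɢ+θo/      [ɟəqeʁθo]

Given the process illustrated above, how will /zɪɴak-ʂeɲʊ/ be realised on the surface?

The data show regressive manner assimilation: /ʈ/ → [ʂ] before /ð/; /ɢ/ → [ʁ] before /θ/. In each pair only manner changes, matching the following consonant, while place and voice stay constant.
The rule targets /k/ (voiceless velar stop), which sits before the trigger /ʂ/ (fricative).
The voiceless velar fricative is [x], so /k/ → [x].

[zɪɴaxʂeɲʊ]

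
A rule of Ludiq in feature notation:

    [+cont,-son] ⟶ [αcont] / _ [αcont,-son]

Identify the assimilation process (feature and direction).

The shared variable α links the value of [cont] on the target to that of the neighbouring obstruent. [cont] distinguishes stops from fricatives — a manner-of-articulation feature — so this is manner assimilation.
The conditioning segment sits to the right of the focus bar, meaning the trigger follows the segment that changes — regressive assimilation.

regressive manner assimilation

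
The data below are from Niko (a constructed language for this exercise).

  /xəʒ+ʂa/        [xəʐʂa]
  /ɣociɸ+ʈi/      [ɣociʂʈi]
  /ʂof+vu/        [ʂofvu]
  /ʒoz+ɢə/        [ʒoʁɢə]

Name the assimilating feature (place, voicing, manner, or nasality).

place

Comparing underlying and surface forms, /ʒ/ → [ʐ] is the alternation; the neighbouring /ʂ/ is constant.
The change postalveolar → retroflex matches the place of the following /ʂ/, identifying this as place assimilation.
The same holds elsewhere in the data: /ɸ/ → [ʂ] before /ʈ/ (bilabial → retroflex, matching retroflex); /z/ → [ʁ] before /ɢ/ (alveolar → uvular, matching uvular) — only place changes, and always toward the following segment.
Nothing changes in [ʂofvu]: there the adjacent consonants already agree in place (/f/ and /v/ are both labiodental), so this form is consistent with the same rule.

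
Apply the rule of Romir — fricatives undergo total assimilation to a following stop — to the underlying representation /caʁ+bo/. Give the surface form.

/ʁ/ is the segment targeted by the rule; it sits immediately before /b/, so it assimilates completely and surfaces as [b].

[cabbo]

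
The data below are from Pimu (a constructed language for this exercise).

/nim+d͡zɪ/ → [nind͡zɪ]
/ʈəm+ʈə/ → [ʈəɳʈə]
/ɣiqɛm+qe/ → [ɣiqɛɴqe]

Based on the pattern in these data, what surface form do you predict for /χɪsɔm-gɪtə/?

[χɪsɔŋgɪtə]

The data show regressive place assimilation: /m/ → [n] before /d͡z/; /m/ → [ɳ] before /ʈ/; /m/ → [ɴ] before /q/. In each pair only place changes, matching the following consonant, while manner and voice stay constant.
The rule targets /m/ (voiced bilabial nasal), which sits before the trigger /g/ (velar).
Changing only its place to velar gives [ŋ] — the voiced velar nasal.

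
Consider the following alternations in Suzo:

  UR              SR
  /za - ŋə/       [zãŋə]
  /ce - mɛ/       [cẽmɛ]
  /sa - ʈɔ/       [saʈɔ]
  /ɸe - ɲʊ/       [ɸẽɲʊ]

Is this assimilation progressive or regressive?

The vowel /a/ surfaces as nasalised [ã] next to the following nasal /ŋ/ — it has acquired the [+nasal] feature of its neighbour.
Likewise in the remaining data: /e/ → [ẽ] before /m/; /e/ → [ẽ] before /ɲ/ — each time a vowel is nasalised next to a following nasal.
No change occurs in [saʈɔ] because the vowel at the boundary is adjacent to an oral consonant, not a nasal (/a/ next to /ʈ/).
Because the conditioning nasal is to the right of the vowel that changes, the process is regressive (anticipatory).

regressive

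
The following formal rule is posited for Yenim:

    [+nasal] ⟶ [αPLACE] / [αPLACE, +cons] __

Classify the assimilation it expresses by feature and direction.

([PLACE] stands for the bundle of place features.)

progressive place assimilation

The rule copies the place features (abbreviated [PLACE]) from the environment onto the target, so the assimilating feature is place.
Since the environment is written before the underscore, the trigger precedes the target; the direction is progressive.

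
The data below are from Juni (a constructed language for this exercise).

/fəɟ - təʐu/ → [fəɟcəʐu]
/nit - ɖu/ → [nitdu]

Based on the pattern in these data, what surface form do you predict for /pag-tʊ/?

[pagkʊ]

The data show progressive place assimilation: /t/ → [c] after /ɟ/; /ɖ/ → [d] after /t/. In each pair only place changes, matching the preceding consonant, while manner and voice stay constant.
/t/ is a voiceless alveolar stop. The preceding trigger /g/ is velar, so /t/ must become velar as well.
The voiceless velar stop is [k], so /t/ → [k].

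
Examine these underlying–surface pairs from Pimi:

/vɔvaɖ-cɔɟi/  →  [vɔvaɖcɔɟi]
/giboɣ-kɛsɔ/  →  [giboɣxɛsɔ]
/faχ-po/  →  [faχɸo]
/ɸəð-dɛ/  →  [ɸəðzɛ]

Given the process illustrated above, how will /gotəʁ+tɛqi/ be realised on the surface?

The data show progressive manner assimilation: /k/ → [x] after /ɣ/; /p/ → [ɸ] after /χ/; /d/ → [z] after /ð/. In each pair only manner changes, matching the preceding consonant, while place and voice stay constant.
Nothing changes in [vɔvaɖcɔɟi]: there the adjacent consonants already agree in manner (/c/ and /ɖ/ are both stops), so this form is consistent with the same rule.
The rule targets /t/ (voiceless alveolar stop), which sits after the trigger /ʁ/ (fricative).
Changing only its manner to fricative gives [s] — the voiceless alveolar fricative.

[gotəʁsɛqi]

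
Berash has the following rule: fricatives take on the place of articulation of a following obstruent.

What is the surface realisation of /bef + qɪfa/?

[beχqɪfa]

The rule targets /f/ (voiceless labiodental fricative), which sits before the trigger /q/ (uvular).
Changing only its place to uvular gives [χ] — the voiceless uvular fricative.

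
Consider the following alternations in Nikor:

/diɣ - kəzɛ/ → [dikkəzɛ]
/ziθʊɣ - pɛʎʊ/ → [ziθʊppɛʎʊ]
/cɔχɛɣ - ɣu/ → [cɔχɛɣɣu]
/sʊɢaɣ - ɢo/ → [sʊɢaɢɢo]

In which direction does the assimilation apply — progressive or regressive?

regressive

The segment that alternates is /ɣ/, which surfaces as [k] when adjacent to /k/.
The output [k] is identical to the trigger /k/ — every feature (place, manner, voicing) has been copied — so this is total assimilation.
The other forms behave the same way: /ɣ/ → [p] before /p/; /ɣ/ → [ɢ] before /ɢ/ — in each case the output is a copy of the following consonant.
In [cɔχɛɣɣu] the two consonants at the boundary are already identical (/ɣ/ + /ɣ/), so the rule applies vacuously and nothing changes.
The trigger is the following segment, so the direction is regressive (anticipatory).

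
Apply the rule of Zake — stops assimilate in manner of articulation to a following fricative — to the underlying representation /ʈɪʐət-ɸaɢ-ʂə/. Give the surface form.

[ʈɪʐəsɸaʁʂə]

The rule targets /t/ (voiceless alveolar stop), which sits before the trigger /ɸ/ (fricative).
Changing only its manner to fricative gives [s] — the voiceless alveolar fricative.
At the second juncture, /ɢ/ likewise becomes [ʁ] adjacent to /ʂ/.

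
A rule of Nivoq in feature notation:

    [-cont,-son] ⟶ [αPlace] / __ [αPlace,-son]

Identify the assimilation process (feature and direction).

regressive place assimilation

The shared variable α links the value of the place features (abbreviated [Place]) on the target to the same value on the neighbouring segment, so place is the feature that assimilates.
Since the environment is written after the underscore, the trigger follows the target; the direction is regressive.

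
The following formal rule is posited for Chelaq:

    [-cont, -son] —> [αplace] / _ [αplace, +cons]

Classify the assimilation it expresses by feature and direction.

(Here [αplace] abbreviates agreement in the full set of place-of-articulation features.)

The rule copies the place features (abbreviated [place]) from the environment onto the target, so the assimilating feature is place.
Since the environment is written after the underscore, the trigger follows the target; the direction is regressive.

regressive place assimilation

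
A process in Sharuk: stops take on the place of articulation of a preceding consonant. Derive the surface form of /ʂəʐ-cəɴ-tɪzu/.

[ʂəʐʈəɴqɪzu]

/c/ is a voiceless palatal stop. The preceding trigger /ʐ/ is retroflex, so /c/ must become retroflex as well.
A voiceless retroflex stop is [ʈ], so the surface segment is [ʈ].
At the second juncture, /t/ likewise becomes [q] adjacent to /ɴ/.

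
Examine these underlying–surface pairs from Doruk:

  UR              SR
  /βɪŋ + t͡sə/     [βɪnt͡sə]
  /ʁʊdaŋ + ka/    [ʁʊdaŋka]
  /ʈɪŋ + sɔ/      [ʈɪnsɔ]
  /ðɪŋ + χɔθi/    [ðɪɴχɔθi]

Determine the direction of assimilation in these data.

regressive

Comparing underlying and surface forms, /ŋ/ → [n] is the alternation; the neighbouring /t͡s/ is constant.
The change velar → alveolar matches the place of the following /t͡s/, identifying this as place assimilation.
Checking the remaining alternations: /ŋ/ → [n] before /s/ (velar → alveolar, matching alveolar); /ŋ/ → [ɴ] before /χ/ (velar → uvular, matching uvular) — only place changes, and always toward the following segment.
Nothing changes in [ʁʊdaŋka]: there the adjacent consonants already agree in place (/ŋ/ and /k/ are both velar), so this form is consistent with the same rule.
The trigger is the following segment, so the direction is regressive (anticipatory).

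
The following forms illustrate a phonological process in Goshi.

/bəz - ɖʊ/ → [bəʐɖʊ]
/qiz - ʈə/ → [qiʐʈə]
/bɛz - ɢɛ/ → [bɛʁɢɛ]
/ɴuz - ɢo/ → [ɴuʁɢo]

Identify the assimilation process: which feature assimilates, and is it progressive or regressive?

Underlying /z/ is realised as [ʐ] next to /ɖ/; /ɖ/ itself does not change.
The change alveolar → retroflex matches the place of the following /ɖ/, identifying this as place assimilation.
Manner and voice are unchanged, so the assimilation is partial, not total.
Checking the remaining alternations: /z/ → [ʐ] before /ʈ/ (alveolar → retroflex, matching retroflex); /z/ → [ʁ] before /ɢ/ (alveolar → uvular, matching uvular) — only place changes, and always toward the following segment.
The trigger is the following segment, so the direction is regressive (anticipatory).

regressive place assimilation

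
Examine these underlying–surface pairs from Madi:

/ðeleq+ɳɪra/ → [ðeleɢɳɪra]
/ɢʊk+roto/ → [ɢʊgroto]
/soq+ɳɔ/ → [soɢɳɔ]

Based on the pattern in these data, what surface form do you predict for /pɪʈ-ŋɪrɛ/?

[pɪɖŋɪrɛ]

The data show regressive voicing assimilation: /q/ → [ɢ] before /ɳ/; /k/ → [g] before /r/. In each pair only voicing changes, matching the following consonant, while place and manner stay constant.
The rule targets /ʈ/ (voiceless retroflex stop), which sits before the trigger /ŋ/ (voiced).
The voiced retroflex stop is [ɖ], so /ʈ/ → [ɖ].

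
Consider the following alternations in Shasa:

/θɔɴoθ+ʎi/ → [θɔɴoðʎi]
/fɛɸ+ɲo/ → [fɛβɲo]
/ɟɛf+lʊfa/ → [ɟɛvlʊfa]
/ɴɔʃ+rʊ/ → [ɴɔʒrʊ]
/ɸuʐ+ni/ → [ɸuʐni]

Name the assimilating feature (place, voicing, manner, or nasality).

The segment that alternates is /θ/, which surfaces as [ð] when adjacent to /ʎ/.
/θ/ is voiceless while /ʎ/ is voiced; the output [ð] is voiced, matching the trigger — so the feature that spreads is voicing.
The same holds elsewhere in the data: /ɸ/ → [β] before /ɲ/ (voiceless → voiced, matching voiced); /f/ → [v] before /l/ (voiceless → voiced, matching voiced); /ʃ/ → [ʒ] before /r/ (voiceless → voiced, matching voiced) — only voicing changes, and always toward the following segment.
No alternation appears in [ɸuʐni]: there the adjacent consonants already agree in voicing (/ʐ/ and /n/ are both voiced), so this form is consistent with the same rule.

voicing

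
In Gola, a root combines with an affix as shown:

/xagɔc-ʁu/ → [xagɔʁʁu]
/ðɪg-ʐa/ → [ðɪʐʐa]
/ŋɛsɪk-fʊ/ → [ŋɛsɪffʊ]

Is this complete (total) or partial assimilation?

Comparing underlying and surface forms, /c/ → [ʁ] is the alternation; the neighbouring /ʁ/ is constant.
The output [ʁ] is identical to the trigger /ʁ/ — every feature (place, manner, voicing) has been copied — so this is total assimilation.
The remaining alternations confirm this: /g/ → [ʐ] before /ʐ/; /k/ → [f] before /f/ — in each case the output is a copy of the following consonant.

total assimilation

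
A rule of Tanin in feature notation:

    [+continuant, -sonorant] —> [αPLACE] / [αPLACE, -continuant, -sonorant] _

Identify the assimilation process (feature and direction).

progressive place assimilation

The shared variable α links the value of the place features (abbreviated [PLACE]) on the target to the same value on the neighbouring segment, so place is the feature that assimilates.
The conditioning segment sits to the left of the focus bar, meaning the trigger precedes the segment that changes — progressive assimilation.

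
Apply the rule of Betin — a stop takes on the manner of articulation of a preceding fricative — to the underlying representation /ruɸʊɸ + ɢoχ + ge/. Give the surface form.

/ɢ/ is a voiced uvular stop. The preceding trigger /ɸ/ is a fricative, so /ɢ/ must become a fricative as well.
The voiced uvular fricative is [ʁ], so /ɢ/ → [ʁ].
The same rule applies at the second boundary: /g/ → [ɣ] next to /χ/.

[ruɸʊɸʁoχɣe]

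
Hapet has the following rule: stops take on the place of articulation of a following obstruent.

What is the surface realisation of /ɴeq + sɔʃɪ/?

The rule targets /q/ (voiceless uvular stop), which sits before the trigger /s/ (alveolar).
A voiceless alveolar stop is [t], so the surface segment is [t].

[ɴetsɔʃɪ]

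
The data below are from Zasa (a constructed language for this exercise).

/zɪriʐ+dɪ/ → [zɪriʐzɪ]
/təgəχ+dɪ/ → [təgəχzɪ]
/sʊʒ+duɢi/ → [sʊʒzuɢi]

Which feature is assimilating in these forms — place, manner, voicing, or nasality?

Comparing underlying and surface forms, /d/ → [z] is the alternation; the neighbouring /ʐ/ is constant.
The change stop → fricative matches the manner of the preceding /ʐ/, identifying this as manner assimilation.
Checking the remaining alternations: /d/ → [z] after /χ/ (stop → fricative, matching a fricative); /d/ → [z] after /ʒ/ (stop → fricative, matching a fricative) — only manner changes, and always toward the preceding segment.

manner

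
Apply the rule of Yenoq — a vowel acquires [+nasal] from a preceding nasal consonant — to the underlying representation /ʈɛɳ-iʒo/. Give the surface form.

The vowel /i/ is adjacent to the preceding nasal /ɳ/, so it acquires [+nasal] and surfaces as [ĩ].

[ʈɛɳĩʒo]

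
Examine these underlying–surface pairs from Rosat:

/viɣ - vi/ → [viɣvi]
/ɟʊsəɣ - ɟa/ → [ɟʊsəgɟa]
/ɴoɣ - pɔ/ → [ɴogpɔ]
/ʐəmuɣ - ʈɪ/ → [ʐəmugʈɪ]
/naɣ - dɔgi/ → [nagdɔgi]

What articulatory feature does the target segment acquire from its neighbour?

Underlying /ɣ/ is realised as [g] next to /ɟ/; /ɟ/ itself does not change.
The change fricative → stop matches the manner of the following /ɟ/, identifying this as manner assimilation.
The same holds elsewhere in the data: /ɣ/ → [g] before /p/ (fricative → stop, matching a stop); /ɣ/ → [g] before /ʈ/ (fricative → stop, matching a stop); /ɣ/ → [g] before /d/ (fricative → stop, matching a stop) — only manner changes, and always toward the following segment.
Nothing changes in [viɣvi]: there the adjacent consonants already agree in manner (/ɣ/ and /v/ are both fricatives), so this form is consistent with the same rule.

manner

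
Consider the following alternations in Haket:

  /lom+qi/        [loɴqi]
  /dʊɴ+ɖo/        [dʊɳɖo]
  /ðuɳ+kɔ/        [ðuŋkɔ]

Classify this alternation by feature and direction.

Comparing underlying and surface forms, /m/ → [ɴ] is the alternation; the neighbouring /q/ is constant.
The change bilabial → uvular matches the place of the following /q/, identifying this as place assimilation.
Manner and voice are unchanged, so the assimilation is partial, not total.
The other alternating forms pattern the same way: /ɴ/ → [ɳ] before /ɖ/ (uvular → retroflex, matching retroflex); /ɳ/ → [ŋ] before /k/ (retroflex → velar, matching velar) — only place changes, and always toward the following segment.
The trigger is the following segment, so the direction is regressive (anticipatory).

regressive place assimilation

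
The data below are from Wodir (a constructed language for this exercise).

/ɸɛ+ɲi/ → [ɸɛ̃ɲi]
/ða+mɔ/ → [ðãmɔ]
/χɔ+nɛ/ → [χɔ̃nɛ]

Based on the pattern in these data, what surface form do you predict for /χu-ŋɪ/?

[χũŋɪ]

The data show regressive nasality assimilation (vowel nasalisation): /ɛ/ → [ɛ̃] before /ɲ/; /a/ → [ã] before /m/; /ɔ/ → [ɔ̃] before /n/ — a vowel is nasalised by an immediately following nasal consonant.
The vowel /u/ is adjacent to the following nasal /ŋ/, so it acquires [+nasal] and surfaces as [ũ].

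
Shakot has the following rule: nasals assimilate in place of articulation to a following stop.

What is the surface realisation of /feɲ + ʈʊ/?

[feɳʈʊ]

/ɲ/ is a voiced palatal nasal. The following trigger /ʈ/ is retroflex, so /ɲ/ must become retroflex as well.
Changing only its place to retroflex gives [ɳ] — the voiced retroflex nasal.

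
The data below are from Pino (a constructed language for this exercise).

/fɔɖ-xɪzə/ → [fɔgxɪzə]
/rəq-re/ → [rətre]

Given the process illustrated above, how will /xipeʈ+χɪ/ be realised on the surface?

The data show regressive place assimilation: /ɖ/ → [g] before /x/; /q/ → [t] before /r/. In each pair only place changes, matching the following consonant, while manner and voice stay constant.
The rule targets /ʈ/ (voiceless retroflex stop), which sits before the trigger /χ/ (uvular).
Changing only its place to uvular gives [q] — the voiceless uvular stop.

[xipeqχɪ]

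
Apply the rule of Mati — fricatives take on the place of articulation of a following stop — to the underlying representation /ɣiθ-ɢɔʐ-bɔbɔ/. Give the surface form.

The rule targets /θ/ (voiceless dental fricative), which sits before the trigger /ɢ/ (uvular).
A voiceless uvular fricative is [χ], so the surface segment is [χ].
The same rule applies at the second boundary: /ʐ/ → [β] next to /b/.

[ɣiχɢɔβbɔbɔ]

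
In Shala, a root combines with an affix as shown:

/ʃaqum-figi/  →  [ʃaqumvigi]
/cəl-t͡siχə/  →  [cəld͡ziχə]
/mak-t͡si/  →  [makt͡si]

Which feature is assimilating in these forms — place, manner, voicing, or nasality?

The segment that alternates is /f/, which surfaces as [v] when adjacent to /m/.
/f/ is voiceless while /m/ is voiced; the output [v] is voiced, matching the trigger — so the feature that spreads is voicing.
Checking the remaining alternation: /t͡s/ → [d͡z] after /l/ (voiceless → voiced, matching voiced) — only voicing changes, and always toward the preceding segment.
No alternation appears in [makt͡si]: there the adjacent consonants already agree in voicing (/t͡s/ and /k/ are both voiceless), so this form is consistent with the same rule.

voicing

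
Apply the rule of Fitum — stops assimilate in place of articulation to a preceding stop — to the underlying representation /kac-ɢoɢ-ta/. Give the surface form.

[kacɟoɢqa]

The rule targets /ɢ/ (voiced uvular stop), which sits after the trigger /c/ (palatal).
Changing only its place to palatal gives [ɟ] — the voiced palatal stop.
The same rule applies at the second boundary: /t/ → [q] next to /ɢ/.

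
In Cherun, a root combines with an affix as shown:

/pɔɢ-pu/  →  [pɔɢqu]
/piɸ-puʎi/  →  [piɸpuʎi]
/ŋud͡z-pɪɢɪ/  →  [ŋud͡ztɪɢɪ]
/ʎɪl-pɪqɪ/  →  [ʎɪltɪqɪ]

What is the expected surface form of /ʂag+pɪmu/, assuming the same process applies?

[ʂagkɪmu]

The data show progressive place assimilation: /p/ → [q] after /ɢ/; /p/ → [t] after /d͡z/; /p/ → [t] after /l/. In each pair only place changes, matching the preceding consonant, while manner and voice stay constant.
No alternation appears in [piɸpuʎi]: there the adjacent consonants already agree in place (/p/ and /ɸ/ are both bilabial), so this form is consistent with the same rule.
/p/ is a voiceless bilabial stop. The preceding trigger /g/ is velar, so /p/ must become velar as well.
Changing only its place to velar gives [k] — the voiceless velar stop.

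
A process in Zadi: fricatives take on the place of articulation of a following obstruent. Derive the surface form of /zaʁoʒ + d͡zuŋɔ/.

/ʒ/ is a voiced postalveolar fricative. The following trigger /d͡z/ is alveolar, so /ʒ/ must become alveolar as well.
Changing only its place to alveolar gives [z] — the voiced alveolar fricative.

[zaʁozd͡zuŋɔ]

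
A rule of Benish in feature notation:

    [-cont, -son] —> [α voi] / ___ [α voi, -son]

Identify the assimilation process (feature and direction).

regressive voicing assimilation

The shared variable α links the value of [voi] on the target to the same value on the neighbouring segment, so voicing is the feature that assimilates.
The conditioning segment sits to the right of the focus bar, meaning the trigger follows the segment that changes — regressive assimilation.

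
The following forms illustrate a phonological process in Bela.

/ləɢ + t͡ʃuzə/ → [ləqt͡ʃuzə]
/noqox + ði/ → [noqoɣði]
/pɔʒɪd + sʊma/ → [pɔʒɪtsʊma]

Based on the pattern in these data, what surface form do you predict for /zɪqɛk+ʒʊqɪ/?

[zɪqɛgʒʊqɪ]

The data show regressive voicing assimilation: /ɢ/ → [q] before /t͡ʃ/; /x/ → [ɣ] before /ð/; /d/ → [t] before /s/. In each pair only voicing changes, matching the following consonant, while place and manner stay constant.
/k/ is a voiceless velar stop. The following trigger /ʒ/ is voiced, so /k/ must become voiced as well.
A voiced velar stop is [g], so the surface segment is [g].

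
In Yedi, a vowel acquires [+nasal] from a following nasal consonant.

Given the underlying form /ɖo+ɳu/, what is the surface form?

[ɖõɳu]

The vowel /o/ is adjacent to the following nasal /ɳ/, so it acquires [+nasal] and surfaces as [õ].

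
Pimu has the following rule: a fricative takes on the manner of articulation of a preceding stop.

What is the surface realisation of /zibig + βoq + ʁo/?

[zibigboqɢo]

The rule targets /β/ (voiced bilabial fricative), which sits after the trigger /g/ (stop).
A voiced bilabial stop is [b], so the surface segment is [b].
At the second juncture, /ʁ/ likewise becomes [ɢ] adjacent to /q/.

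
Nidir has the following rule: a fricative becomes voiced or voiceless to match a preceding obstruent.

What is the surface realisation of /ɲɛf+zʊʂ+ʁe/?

/z/ is a voiced alveolar fricative. The preceding trigger /f/ is voiceless, so /z/ must become voiceless as well.
The voiceless alveolar fricative is [s], so /z/ → [s].
The same rule applies at the second boundary: /ʁ/ → [χ] next to /ʂ/.

[ɲɛfsʊʂχe]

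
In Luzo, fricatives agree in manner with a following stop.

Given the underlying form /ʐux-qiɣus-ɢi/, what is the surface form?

[ʐukqiɣutɢi]

/x/ is a voiceless velar fricative. The following trigger /q/ is a stop, so /x/ must become a stop as well.
The voiceless velar stop is [k], so /x/ → [k].
At the second juncture, /s/ likewise becomes [t] adjacent to /ɢ/.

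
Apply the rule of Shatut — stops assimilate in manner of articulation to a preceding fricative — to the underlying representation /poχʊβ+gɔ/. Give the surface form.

The rule targets /g/ (voiced velar stop), which sits after the trigger /β/ (fricative).
The voiced velar fricative is [ɣ], so /g/ → [ɣ].

[poχʊβɣɔ]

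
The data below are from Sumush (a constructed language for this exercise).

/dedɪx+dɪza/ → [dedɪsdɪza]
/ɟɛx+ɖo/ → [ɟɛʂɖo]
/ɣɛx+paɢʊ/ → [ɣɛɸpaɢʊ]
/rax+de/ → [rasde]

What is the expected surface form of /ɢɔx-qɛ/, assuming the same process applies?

[ɢɔχqɛ]

The data show regressive place assimilation: /x/ → [s] before /d/; /x/ → [ʂ] before /ɖ/; /x/ → [ɸ] before /p/. In each pair only place changes, matching the following consonant, while manner and voice stay constant.
/x/ is a voiceless velar fricative. The following trigger /q/ is uvular, so /x/ must become uvular as well.
The voiceless uvular fricative is [χ], so /x/ → [χ].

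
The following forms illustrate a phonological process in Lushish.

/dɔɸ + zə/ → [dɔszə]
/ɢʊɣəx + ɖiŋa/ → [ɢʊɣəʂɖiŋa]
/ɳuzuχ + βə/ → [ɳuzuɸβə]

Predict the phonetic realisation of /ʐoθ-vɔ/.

The data show regressive place assimilation: /ɸ/ → [s] before /z/; /x/ → [ʂ] before /ɖ/; /χ/ → [ɸ] before /β/. In each pair only place changes, matching the following consonant, while manner and voice stay constant.
The rule targets /θ/ (voiceless dental fricative), which sits before the trigger /v/ (labiodental).
The voiceless labiodental fricative is [f], so /θ/ → [f].

[ʐofvɔ]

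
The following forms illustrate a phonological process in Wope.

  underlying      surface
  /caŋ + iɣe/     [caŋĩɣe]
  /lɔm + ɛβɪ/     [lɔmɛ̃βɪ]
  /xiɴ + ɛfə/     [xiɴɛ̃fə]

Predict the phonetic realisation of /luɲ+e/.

[luɲẽ]

The data show progressive nasality assimilation (vowel nasalisation): /i/ → [ĩ] after /ŋ/; /ɛ/ → [ɛ̃] after /m/; /ɛ/ → [ɛ̃] after /ɴ/ — a vowel is nasalised by an immediately preceding nasal consonant.
/e/ sits next to the nasal /ɲ/ and is therefore nasalised to [ẽ].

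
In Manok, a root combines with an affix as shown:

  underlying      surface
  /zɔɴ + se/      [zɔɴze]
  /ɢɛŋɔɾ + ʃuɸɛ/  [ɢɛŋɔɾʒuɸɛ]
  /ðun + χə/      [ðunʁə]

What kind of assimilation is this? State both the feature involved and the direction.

Comparing underlying and surface forms, /s/ → [z] is the alternation; the neighbouring /ɴ/ is constant.
/s/ is voiceless while /ɴ/ is voiced; the output [z] is voiced, matching the trigger — so the feature that spreads is voicing.
Place and manner are unchanged, so the assimilation is partial, not total.
The same holds elsewhere in the data: /ʃ/ → [ʒ] after /ɾ/ (voiceless → voiced, matching voiced); /χ/ → [ʁ] after /n/ (voiceless → voiced, matching voiced) — only voicing changes, and always toward the preceding segment.
The trigger is the preceding segment, so the direction is progressive (perseverative).

progressive voicing assimilation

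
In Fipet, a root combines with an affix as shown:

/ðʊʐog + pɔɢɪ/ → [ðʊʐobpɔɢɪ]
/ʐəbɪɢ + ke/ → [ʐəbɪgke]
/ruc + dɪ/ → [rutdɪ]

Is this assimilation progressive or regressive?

regressive

The segment that alternates is /g/, which surfaces as [b] when adjacent to /p/.
The change velar → bilabial matches the place of the following /p/, identifying this as place assimilation.
The other alternating forms pattern the same way: /ɢ/ → [g] before /k/ (uvular → velar, matching velar); /c/ → [t] before /d/ (palatal → alveolar, matching alveolar) — only place changes, and always toward the following segment.
Since the segment that changes precedes the conditioning segment, the assimilation is regressive.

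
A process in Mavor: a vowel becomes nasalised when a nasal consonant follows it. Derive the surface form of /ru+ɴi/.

/u/ sits next to the nasal /ɴ/ and is therefore nasalised to [ũ].

[rũɴi]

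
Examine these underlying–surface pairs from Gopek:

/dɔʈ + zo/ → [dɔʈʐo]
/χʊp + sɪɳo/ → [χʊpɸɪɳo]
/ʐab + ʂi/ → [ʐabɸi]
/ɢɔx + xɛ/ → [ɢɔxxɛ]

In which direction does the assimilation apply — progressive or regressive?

Underlying /z/ is realised as [ʐ] next to /ʈ/; /ʈ/ itself does not change.
/z/ is alveolar while /ʈ/ is retroflex; the output [ʐ] is retroflex, matching the trigger — so the feature that spreads is place.
The same holds elsewhere in the data: /s/ → [ɸ] after /p/ (alveolar → bilabial, matching bilabial); /ʂ/ → [ɸ] after /b/ (retroflex → bilabial, matching bilabial) — only place changes, and always toward the preceding segment.
No alternation appears in [ɢɔxxɛ]: there the adjacent consonants already agree in place (/x/ and /x/ are both velar), so this form is consistent with the same rule.
Since the segment that changes follows the conditioning segment, the assimilation is progressive.

progressive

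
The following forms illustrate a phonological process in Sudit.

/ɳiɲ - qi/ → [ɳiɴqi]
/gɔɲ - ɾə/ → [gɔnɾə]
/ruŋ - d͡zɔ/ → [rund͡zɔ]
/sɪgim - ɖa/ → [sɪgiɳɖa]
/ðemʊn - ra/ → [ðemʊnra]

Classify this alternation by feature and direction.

Underlying /ɲ/ is realised as [ɴ] next to /q/; /q/ itself does not change.
The change palatal → uvular matches the place of the following /q/, identifying this as place assimilation.
Manner and voice are unchanged, so the assimilation is partial, not total.
Checking the remaining alternations: /ɲ/ → [n] before /ɾ/ (palatal → alveolar, matching alveolar); /ŋ/ → [n] before /d͡z/ (velar → alveolar, matching alveolar); /m/ → [ɳ] before /ɖ/ (bilabial → retroflex, matching retroflex) — only place changes, and always toward the following segment.
No alternation appears in [ðemʊnra]: there the adjacent consonants already agree in place (/n/ and /r/ are both alveolar), so this form is consistent with the same rule.
The trigger is the following segment, so the direction is regressive (anticipatory).

regressive place assimilation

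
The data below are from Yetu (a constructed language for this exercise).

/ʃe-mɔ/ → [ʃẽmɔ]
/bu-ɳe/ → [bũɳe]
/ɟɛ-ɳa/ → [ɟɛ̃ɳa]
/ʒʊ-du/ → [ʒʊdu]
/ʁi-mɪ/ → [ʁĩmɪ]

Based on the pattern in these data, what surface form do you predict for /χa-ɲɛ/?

[χãɲɛ]

The data show regressive nasality assimilation (vowel nasalisation): /e/ → [ẽ] before /m/; /u/ → [ũ] before /ɳ/; /ɛ/ → [ɛ̃] before /ɳ/; /i/ → [ĩ] before /m/ — a vowel is nasalised by an immediately following nasal consonant.
No change occurs in [ʒʊdu] because the vowel at the boundary is adjacent to an oral consonant, not a nasal (/ʊ/ next to /d/).
/a/ sits next to the nasal /ɲ/ and is therefore nasalised to [ã].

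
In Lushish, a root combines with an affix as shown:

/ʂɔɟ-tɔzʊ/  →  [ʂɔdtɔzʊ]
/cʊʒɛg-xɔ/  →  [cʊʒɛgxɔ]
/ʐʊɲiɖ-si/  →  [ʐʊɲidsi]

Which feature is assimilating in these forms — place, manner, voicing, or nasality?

Underlying /ɟ/ is realised as [d] next to /t/; /t/ itself does not change.
The change palatal → alveolar matches the place of the following /t/, identifying this as place assimilation.
The other alternating form patterns the same way: /ɖ/ → [d] before /s/ (retroflex → alveolar, matching alveolar) — only place changes, and always toward the following segment.
No alternation appears in [cʊʒɛgxɔ]: there the adjacent consonants already agree in place (/g/ and /x/ are both velar), so this form is consistent with the same rule.

place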